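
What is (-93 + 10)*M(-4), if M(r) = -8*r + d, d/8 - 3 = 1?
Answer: -5312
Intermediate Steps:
d = 32 (d = 24 + 8*1 = 24 + 8 = 32)
M(r) = 32 - 8*r (M(r) = -8*r + 32 = 32 - 8*r)
(-93 + 10)*M(-4) = (-93 + 10)*(32 - 8*(-4)) = -83*(32 + 32) = -83*64 = -5312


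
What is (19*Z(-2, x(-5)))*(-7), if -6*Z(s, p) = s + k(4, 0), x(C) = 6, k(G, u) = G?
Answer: 133/3 ≈ 44.333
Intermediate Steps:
Z(s, p) = -⅔ - s/6 (Z(s, p) = -(s + 4)/6 = -(4 + s)/6 = -⅔ - s/6)
(19*Z(-2, x(-5)))*(-7) = (19*(-⅔ - ⅙*(-2)))*(-7) = (19*(-⅔ + ⅓))*(-7) = (19*(-⅓))*(-7) = -19/3*(-7) = 133/3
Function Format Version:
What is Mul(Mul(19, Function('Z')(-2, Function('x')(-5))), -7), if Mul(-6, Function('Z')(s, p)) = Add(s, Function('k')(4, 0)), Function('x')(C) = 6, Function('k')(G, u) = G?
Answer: Rational(133, 3) ≈ 44.333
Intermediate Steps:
Function('Z')(s, p) = Add(Rational(-2, 3), Mul(Rational(-1, 6), s)) (Function('Z')(s, p) = Mul(Rational(-1, 6), Add(s, 4)) = Mul(Rational(-1, 6), Add(4, s)) = Add(Rational(-2, 3), Mul(Rational(-1, 6), s)))
Mul(Mul(19, Function('Z')(-2, Function('x')(-5))), -7) = Mul(Mul(19, Add(Rational(-2, 3), Mul(Rational(-1, 6), -2))), -7) = Mul(Mul(19, Add(Rational(-2, 3), Rational(1, 3))), -7) = Mul(Mul(19, Rational(-1, 3)), -7) = Mul(Rational(-19, 3), -7) = Rational(133, 3)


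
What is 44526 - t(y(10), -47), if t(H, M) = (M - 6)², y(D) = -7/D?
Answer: 41717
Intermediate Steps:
t(H, M) = (-6 + M)²
44526 - t(y(10), -47) = 44526 - (-6 - 47)² = 44526 - 1*(-53)² = 44526 - 1*2809 = 44526 - 2809 = 41717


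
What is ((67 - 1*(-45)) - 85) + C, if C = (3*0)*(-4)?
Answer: 27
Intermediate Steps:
C = 0 (C = 0*(-4) = 0)
((67 - 1*(-45)) - 85) + C = ((67 - 1*(-45)) - 85) + 0 = ((67 + 45) - 85) + 0 = (112 - 85) + 0 = 27 + 0 = 27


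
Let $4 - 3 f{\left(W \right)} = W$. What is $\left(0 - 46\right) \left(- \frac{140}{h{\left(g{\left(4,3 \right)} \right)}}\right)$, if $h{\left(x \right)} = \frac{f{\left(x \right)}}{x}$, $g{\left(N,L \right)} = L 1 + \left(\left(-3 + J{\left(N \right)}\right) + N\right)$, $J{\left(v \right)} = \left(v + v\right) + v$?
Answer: $-25760$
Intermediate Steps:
$f{\left(W \right)} = \frac{4}{3} - \frac{W}{3}$
$J{\left(v \right)} = 3 v$ ($J{\left(v \right)} = 2 v + v = 3 v$)
$g{\left(N,L \right)} = -3 + L + 4 N$ ($g{\left(N,L \right)} = L 1 + \left(\left(-3 + 3 N\right) + N\right) = L + \left(-3 + 4 N\right) = -3 + L + 4 N$)
$h{\left(x \right)} = \frac{\frac{4}{3} - \frac{x}{3}}{x}$
$\left(0 - 46\right) \left(- \frac{140}{h{\left(g{\left(4,3 \right)} \right)}}\right) = \left(0 - 46\right) \left(- \frac{140}{\frac{1}{3} \frac{1}{-3 + 3 + 4 \cdot 4} \left(4 - \left(-3 + 3 + 4 \cdot 4\right)\right)}\right) = - 46 \left(- \frac{140}{\frac{1}{3} \frac{1}{-3 + 3 + 16} \left(4 - \left(-3 + 3 + 16\right)\right)}\right) = - 46 \left(- \frac{140}{\frac{1}{3} \cdot \frac{1}{16} \left(4 - 16\right)}\right) = - 46 \left(- \frac{140}{\frac{1}{3} \cdot \frac{1}{16} \left(-12\right)}\right) = - 46 \left(- \frac{140}{- \frac{1}{4}}\right) = - 46 \left(\left(-140\right) \left(-4\right)\right) = \left(-46\right) 560 = -25760$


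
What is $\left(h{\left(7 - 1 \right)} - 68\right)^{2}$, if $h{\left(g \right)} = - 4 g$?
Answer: $8464$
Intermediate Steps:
$\left(h{\left(7 - 1 \right)} - 68\right)^{2} = \left(- 4 \left(7 - 1\right) - 68\right)^{2} = \left(\left(-4\right) 6 - 68\right)^{2} = \left(-24 - 68\right)^{2} = \left(-92\right)^{2} = 8464$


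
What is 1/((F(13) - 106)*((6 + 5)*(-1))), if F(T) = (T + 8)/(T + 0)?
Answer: 13/14927 ≈ 0.00087090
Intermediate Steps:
F(T) = (8 + T)/T
1/((F(13) - 106)*((6 + 5)*(-1))) = 1/(((8 + 13)/13 - 106)*((6 + 5)*(-1))) = 1/(((1/13)*21 - 106)*(11*(-1))) = 1/((21/13 - 106)*(-11)) = 1/(-1357/13*(-11)) = 1/(14927/13) = 13/14927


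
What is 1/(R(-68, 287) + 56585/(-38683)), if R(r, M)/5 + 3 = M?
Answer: 38683/54873275 ≈ 0.00070495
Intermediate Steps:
R(r, M) = -15 + 5*M
1/(R(-68, 287) + 56585/(-38683)) = 1/((-15 + 5*287) + 56585/(-38683)) = 1/((-15 + 1435) + 56585*(-1/38683)) = 1/(1420 - 56585/38683) = 1/(54873275/38683) = 38683/54873275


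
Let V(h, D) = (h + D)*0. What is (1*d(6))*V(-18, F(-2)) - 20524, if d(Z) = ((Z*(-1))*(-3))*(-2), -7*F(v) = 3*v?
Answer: -20524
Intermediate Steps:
F(v) = -3*v/7
V(h, D) = 0 (V(h, D) = (D + h)*0 = 0)
d(Z) = -6*Z (d(Z) = (-Z*(-3))*(-2) = (3*Z)*(-2) = -6*Z)
(1*d(6))*V(-18, F(-2)) - 20524 = (1*(-6*6))*0 - 20524 = (1*(-36))*0 - 20524 = -36*0 - 20524 = 0 - 20524 = -20524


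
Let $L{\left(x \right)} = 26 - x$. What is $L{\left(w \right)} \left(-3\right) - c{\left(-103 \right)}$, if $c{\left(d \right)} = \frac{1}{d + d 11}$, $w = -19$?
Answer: $- \frac{166859}{1236} \approx -135.0$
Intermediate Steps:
$c{\left(d \right)} = \frac{1}{12 d}$ ($c{\left(d \right)} = \frac{1}{d + 11 d} = \frac{1}{12 d}$)
$L{\left(w \right)} \left(-3\right) - c{\left(-103 \right)} = \left(26 - -19\right) \left(-3\right) - \frac{1}{12 \left(-103\right)} = \left(26 + 19\right) \left(-3\right) - \frac{1}{12} \left(- \frac{1}{103}\right) = 45 \left(-3\right) - - \frac{1}{1236} = -135 + \frac{1}{1236} = - \frac{166859}{1236}$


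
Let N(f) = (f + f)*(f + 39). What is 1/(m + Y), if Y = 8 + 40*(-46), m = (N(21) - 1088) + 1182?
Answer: 1/782 ≈ 0.0012788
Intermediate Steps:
N(f) = 2*f*(39 + f) (N(f) = (2*f)*(39 + f) = 2*f*(39 + f))
m = 2614 (m = (2*21*(39 + 21) - 1088) + 1182 = (2*21*60 - 1088) + 1182 = (2520 - 1088) + 1182 = 1432 + 1182 = 2614)
Y = -1832 (Y = 8 - 1840 = -1832)
1/(m + Y) = 1/(2614 - 1832) = 1/782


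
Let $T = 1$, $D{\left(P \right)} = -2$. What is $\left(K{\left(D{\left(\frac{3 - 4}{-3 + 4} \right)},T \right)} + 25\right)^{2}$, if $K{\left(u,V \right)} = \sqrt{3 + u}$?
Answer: $676$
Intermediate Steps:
$\left(K{\left(D{\left(\frac{3 - 4}{-3 + 4} \right)},T \right)} + 25\right)^{2} = \left(\sqrt{3 - 2} + 25\right)^{2} = \left(\sqrt{1} + 25\right)^{2} = \left(1 + 25\right)^{2} = 26^{2} = 676$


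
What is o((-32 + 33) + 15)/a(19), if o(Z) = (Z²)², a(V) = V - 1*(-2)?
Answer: 65536/21 ≈ 3120.8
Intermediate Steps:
a(V) = 2 + V (a(V) = V + 2 = 2 + V)
o(Z) = Z⁴
o((-32 + 33) + 15)/a(19) = ((-32 + 33) + 15)⁴/(2 + 19) = (1 + 15)⁴/21 = 16⁴*(1/21) = 65536*(1/21) = 65536/21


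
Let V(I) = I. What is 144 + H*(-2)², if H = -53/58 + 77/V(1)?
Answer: 13002/29 ≈ 448.34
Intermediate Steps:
H = 4413/58 (H = -53/58 + 77/1 = -53*1/58 + 77*1 = -53/58 + 77 = 4413/58 ≈ 76.086)
144 + H*(-2)² = 144 + (4413/58)*(-2)² = 144 + (4413/58)*4 = 144 + 8826/29 = 13002/29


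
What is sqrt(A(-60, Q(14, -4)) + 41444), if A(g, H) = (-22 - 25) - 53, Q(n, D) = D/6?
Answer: 8*sqrt(646) ≈ 203.33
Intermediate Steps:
Q(n, D) = D/6 (Q(n, D) = D*(1/6) = D/6)
A(g, H) = -100 (A(g, H) = -47 - 53 = -100)
sqrt(A(-60, Q(14, -4)) + 41444) = sqrt(-100 + 41444) = sqrt(41344) = 8*sqrt(646)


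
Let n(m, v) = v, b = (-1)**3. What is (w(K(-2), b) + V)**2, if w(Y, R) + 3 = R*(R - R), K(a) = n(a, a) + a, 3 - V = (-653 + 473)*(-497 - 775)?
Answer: 52422681600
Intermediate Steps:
b = -1
V = -228957 (V = 3 - (-653 + 473)*(-497 - 775) = 3 - (-180)*(-1272) = 3 - 1*228960 = 3 - 228960 = -228957)
K(a) = 2*a (K(a) = a + a = 2*a)
w(Y, R) = -3 (w(Y, R) = -3 + R*(R - R) = -3 + R*0 = -3 + 0 = -3)
(w(K(-2), b) + V)**2 = (-3 - 228957)**2 = (-228960)**2 = 52422681600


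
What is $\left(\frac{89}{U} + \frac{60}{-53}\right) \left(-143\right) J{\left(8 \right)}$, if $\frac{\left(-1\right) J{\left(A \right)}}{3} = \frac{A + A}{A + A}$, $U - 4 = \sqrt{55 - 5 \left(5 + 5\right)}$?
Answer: $\frac{710112}{53} - 3471 \sqrt{5} \approx 5636.9$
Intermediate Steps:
$U = 4 + \sqrt{5}$ ($U = 4 + \sqrt{55 - 5 \left(5 + 5\right)} = 4 + \sqrt{55 - 50} = 4 + \sqrt{5} \approx 6.2361$)
$J{\left(A \right)} = -3$ ($J{\left(A \right)} = - 3 \frac{A + A}{A + A} = - 3 \frac{2 A}{2 A} = - 3 \cdot 2 A \frac{1}{2 A} = \left(-3\right) 1 = -3$)
$\left(\frac{89}{U} + \frac{60}{-53}\right) \left(-143\right) J{\left(8 \right)} = \left(\frac{89}{4 + \sqrt{5}} + \frac{60}{-53}\right) \left(-143\right) \left(-3\right) = \left(\frac{89}{4 + \sqrt{5}} + 60 \left(- \frac{1}{53}\right)\right) \left(-143\right) \left(-3\right) = \left(\frac{89}{4 + \sqrt{5}} - \frac{60}{53}\right) \left(-143\right) \left(-3\right) = \left(- \frac{60}{53} + \frac{89}{4 + \sqrt{5}}\right) \left(-143\right) \left(-3\right) = \left(\frac{8580}{53} - \frac{12727}{4 + \sqrt{5}}\right) \left(-3\right) = - \frac{25740}{53} + \frac{38181}{4 + \sqrt{5}}$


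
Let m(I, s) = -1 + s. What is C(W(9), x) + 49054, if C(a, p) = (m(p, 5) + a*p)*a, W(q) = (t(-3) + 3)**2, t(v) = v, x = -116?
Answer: 49054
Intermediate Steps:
W(q) = 0 (W(q) = (-3 + 3)**2 = 0**2 = 0)
C(a, p) = a*(4 + a*p) (C(a, p) = ((-1 + 5) + a*p)*a = (4 + a*p)*a = a*(4 + a*p))
C(W(9), x) + 49054 = 0*(4 + 0*(-116)) + 49054 = 0*(4 + 0) + 49054 = 0*4 + 49054 = 0 + 49054 = 49054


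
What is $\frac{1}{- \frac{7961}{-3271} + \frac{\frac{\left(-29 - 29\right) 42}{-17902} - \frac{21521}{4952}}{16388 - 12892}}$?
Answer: $\frac{506878839466432}{1233037570742527} \approx 0.41108$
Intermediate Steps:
$\frac{1}{- \frac{7961}{-3271} + \frac{\frac{\left(-29 - 29\right) 42}{-17902} - \frac{21521}{4952}}{16388 - 12892}} = \frac{1}{\left(-7961\right) \left(- \frac{1}{3271}\right) + \frac{\left(-58\right) 42 \left(- \frac{1}{17902}\right) - \frac{21521}{4952}}{16388 - 12892}} = \frac{1}{\frac{7961}{3271} + \frac{\left(-2436\right) \left(- \frac{1}{17902}\right) - \frac{21521}{4952}}{3496}} = \frac{1}{\frac{7961}{3271} + \left(\frac{1218}{8951} - \frac{21521}{4952}\right) \frac{1}{3496}} = \frac{1}{\frac{7961}{3271} - \frac{186602935}{154961430592}} = \frac{1}{\frac{1233037570742527}{506878839466432}} = \frac{506878839466432}{1233037570742527}$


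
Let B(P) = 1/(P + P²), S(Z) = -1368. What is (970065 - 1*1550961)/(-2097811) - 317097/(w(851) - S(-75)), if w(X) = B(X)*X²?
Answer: -566081008073532/2446859478857 ≈ -231.35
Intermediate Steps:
w(X) = X/(1 + X) (w(X) = (1/(X*(1 + X)))*X² = X/(1 + X))
(970065 - 1*1550961)/(-2097811) - 317097/(w(851) - S(-75)) = (970065 - 1*1550961)/(-2097811) - 317097/(851/(1 + 851) - 1*(-1368)) = (970065 - 1550961)*(-1/2097811) - 317097/(851/852 + 1368) = -580896*(-1/2097811) - 317097/(851*(1/852) + 1368) = 580896/2097811 - 317097/(851/852 + 1368) = 580896/2097811 - 317097/1166387/852 = 580896/2097811 - 317097*852/1166387 = 580896/2097811 - 270166644/1166387 = -566081008073532/2446859478857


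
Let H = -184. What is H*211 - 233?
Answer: -39057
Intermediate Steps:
H*211 - 233 = -184*211 - 233 = -38824 - 233 = -39057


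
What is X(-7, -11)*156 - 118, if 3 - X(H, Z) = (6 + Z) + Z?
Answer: 2846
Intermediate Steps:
X(H, Z) = -3 - 2*Z (X(H, Z) = 3 - ((6 + Z) + Z) = 3 - (6 + 2*Z) = 3 + (-6 - 2*Z) = -3 - 2*Z)
X(-7, -11)*156 - 118 = (-3 - 2*(-11))*156 - 118 = (-3 + 22)*156 - 118 = 19*156 - 118 = 2964 - 118 = 2846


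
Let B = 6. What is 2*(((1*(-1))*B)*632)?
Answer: -7584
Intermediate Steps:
2*(((1*(-1))*B)*632) = 2*(((1*(-1))*6)*632) = 2*(-1*6*632) = 2*(-6*632) = 2*(-3792) = -7584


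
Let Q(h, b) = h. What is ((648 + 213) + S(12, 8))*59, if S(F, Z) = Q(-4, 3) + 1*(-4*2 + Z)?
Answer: 50563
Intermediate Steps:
S(F, Z) = -12 + Z (S(F, Z) = -4 + 1*(-4*2 + Z) = -4 + 1*(-8 + Z) = -4 + (-8 + Z) = -12 + Z)
((648 + 213) + S(12, 8))*59 = ((648 + 213) + (-12 + 8))*59 = (861 - 4)*59 = 857*59 = 50563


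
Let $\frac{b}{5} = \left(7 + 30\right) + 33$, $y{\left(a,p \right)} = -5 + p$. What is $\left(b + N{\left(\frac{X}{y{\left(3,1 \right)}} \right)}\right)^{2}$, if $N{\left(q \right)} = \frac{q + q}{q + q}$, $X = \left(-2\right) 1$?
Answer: $123201$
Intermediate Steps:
$X = -2$
$N{\left(q \right)} = 1$ ($N{\left(q \right)} = \frac{2 q}{2 q} = 2 q \frac{1}{2 q} = 1$)
$b = 350$ ($b = 5 \left(\left(7 + 30\right) + 33\right) = 5 \left(37 + 33\right) = 5 \cdot 70 = 350$)
$\left(b + N{\left(\frac{X}{y{\left(3,1 \right)}} \right)}\right)^{2} = \left(350 + 1\right)^{2} = 351^{2} = 123201$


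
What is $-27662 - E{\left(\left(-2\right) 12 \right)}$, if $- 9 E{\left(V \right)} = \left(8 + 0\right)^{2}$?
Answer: $- \frac{248894}{9} \approx -27655.0$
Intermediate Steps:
$E{\left(V \right)} = - \frac{64}{9}$ ($E{\left(V \right)} = - \frac{\left(8 + 0\right)^{2}}{9} = - \frac{8^{2}}{9} = \left(- \frac{1}{9}\right) 64 = - \frac{64}{9}$)
$-27662 - E{\left(\left(-2\right) 12 \right)} = -27662 - - \frac{64}{9} = -27662 + \frac{64}{9} = - \frac{248894}{9}$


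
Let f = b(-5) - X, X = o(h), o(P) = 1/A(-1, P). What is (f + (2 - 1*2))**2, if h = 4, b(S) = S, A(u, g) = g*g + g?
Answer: 10201/400 ≈ 25.503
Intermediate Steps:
A(u, g) = g + g**2 (A(u, g) = g**2 + g = g + g**2)
o(P) = 1/(P*(1 + P))
X = 1/20 (X = 1/(4*(1 + 4)) = (1/4)/5 = (1/4)*(1/5) = 1/20 ≈ 0.050000)
f = -101/20 (f = -5 - 1*1/20 = -5 - 1/20 = -101/20 ≈ -5.0500)
(f + (2 - 1*2))**2 = (-101/20 + (2 - 1*2))**2 = (-101/20 + (2 - 2))**2 = (-101/20 + 0)**2 = (-101/20)**2 = 10201/400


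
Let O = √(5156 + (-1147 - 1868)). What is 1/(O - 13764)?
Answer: -13764/189445555 - √2141/189445555 ≈ -7.2898e-5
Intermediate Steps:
O = √2141 (O = √(5156 - 3015) = √2141 ≈ 46.271)
1/(O - 13764) = 1/(√2141 - 13764) = 1/(-13764 + √2141)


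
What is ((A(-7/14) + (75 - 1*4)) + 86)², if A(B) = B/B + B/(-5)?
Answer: 2499561/100 ≈ 24996.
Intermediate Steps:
A(B) = 1 - B/5 (A(B) = 1 + B*(-⅕) = 1 - B/5)
((A(-7/14) + (75 - 1*4)) + 86)² = (((1 - (-7)/(5*14)) + (75 - 1*4)) + 86)² = (((1 - (-7)/(5*14)) + (75 - 4)) + 86)² = (((1 - ⅕*(-½)) + 71) + 86)² = (((1 + ⅒) + 71) + 86)² = ((11/10 + 71) + 86)² = (721/10 + 86)² = (1581/10)² = 2499561/100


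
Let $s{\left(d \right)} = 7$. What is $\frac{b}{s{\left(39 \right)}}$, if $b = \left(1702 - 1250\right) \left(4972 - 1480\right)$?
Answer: $\frac{1578384}{7} \approx 2.2548 \cdot 10^{5}$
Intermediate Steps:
$b = 1578384$ ($b = 452 \cdot 3492 = 1578384$)
$\frac{b}{s{\left(39 \right)}} = \frac{1578384}{7}$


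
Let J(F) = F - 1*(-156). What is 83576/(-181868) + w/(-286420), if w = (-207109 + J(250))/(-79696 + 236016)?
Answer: -935481307748299/2035701920444800 ≈ -0.45954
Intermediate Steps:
J(F) = 156 + F (J(F) = F + 156 = 156 + F)
w = -206703/156320 (w = (-207109 + (156 + 250))/(-79696 + 236016) = (-207109 + 406)/156320 = -206703*1/156320 = -206703/156320 ≈ -1.3223)
83576/(-181868) + w/(-286420) = 83576/(-181868) - 206703/156320/(-286420) = 83576*(-1/181868) - 206703/156320*(-1/286420) = -20894/45467 + 206703/44773174400 = -935481307748299/2035701920444800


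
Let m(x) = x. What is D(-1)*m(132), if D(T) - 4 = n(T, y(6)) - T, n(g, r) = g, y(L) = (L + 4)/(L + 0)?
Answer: 528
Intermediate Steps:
y(L) = (4 + L)/L
D(T) = 4 (D(T) = 4 + (T - T) = 4 + 0 = 4)
D(-1)*m(132) = 4*132 = 528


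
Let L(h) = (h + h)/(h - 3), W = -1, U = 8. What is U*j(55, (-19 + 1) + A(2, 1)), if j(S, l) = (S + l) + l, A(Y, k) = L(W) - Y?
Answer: 128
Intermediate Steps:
L(h) = 2*h/(-3 + h) (L(h) = (2*h)/(-3 + h) = 2*h/(-3 + h))
A(Y, k) = ½ - Y (A(Y, k) = 2*(-1)/(-3 - 1) - Y = 2*(-1)/(-4) - Y = 2*(-1)*(-¼) - Y = ½ - Y)
j(S, l) = S + 2*l
U*j(55, (-19 + 1) + A(2, 1)) = 8*(55 + 2*((-19 + 1) + (½ - 1*2))) = 8*(55 + 2*(-18 + (½ - 2))) = 8*(55 + 2*(-18 - 3/2)) = 8*(55 + 2*(-39/2)) = 8*(55 - 39) = 8*16 = 128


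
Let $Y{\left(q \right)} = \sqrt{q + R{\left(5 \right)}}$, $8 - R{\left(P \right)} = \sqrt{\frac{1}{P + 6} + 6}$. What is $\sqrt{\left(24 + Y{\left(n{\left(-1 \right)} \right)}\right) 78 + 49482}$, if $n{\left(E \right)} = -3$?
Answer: $\frac{\sqrt{6213834 + 858 \sqrt{11} \sqrt{55 - \sqrt{737}}}}{11} \approx 226.89$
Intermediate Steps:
$R{\left(P \right)} = 8 - \sqrt{6 + \frac{1}{6 + P}}$ ($R{\left(P \right)} = 8 - \sqrt{\frac{1}{P + 6} + 6} = 8 - \sqrt{\frac{1}{6 + P} + 6} = 8 - \sqrt{6 + \frac{1}{6 + P}}$)
$Y{\left(q \right)} = \sqrt{8 + q - \frac{\sqrt{737}}{11}}$ ($Y{\left(q \right)} = \sqrt{q + \left(8 - \sqrt{\frac{37 + 6 \cdot 5}{6 + 5}}\right)} = \sqrt{q + \left(8 - \sqrt{\frac{37 + 30}{11}}\right)} = \sqrt{q + \left(8 - \sqrt{\frac{1}{11} \cdot 67}\right)} = \sqrt{q + \left(8 - \sqrt{\frac{67}{11}}\right)} = \sqrt{q + \left(8 - \frac{\sqrt{737}}{11}\right)} = \sqrt{8 + q - \frac{\sqrt{737}}{11}}$)
$\sqrt{\left(24 + Y{\left(n{\left(-1 \right)} \right)}\right) 78 + 49482} = \sqrt{\left(24 + \frac{\sqrt{968 - 11 \sqrt{737} + 121 \left(-3\right)}}{11}\right) 78 + 49482} = \sqrt{\left(24 + \frac{\sqrt{968 - 11 \sqrt{737} - 363}}{11}\right) 78 + 49482} = \sqrt{\left(24 + \frac{\sqrt{605 - 11 \sqrt{737}}}{11}\right) 78 + 49482} = \sqrt{\left(1872 + \frac{78 \sqrt{605 - 11 \sqrt{737}}}{11}\right) + 49482} = \sqrt{51354 + \frac{78 \sqrt{605 - 11 \sqrt{737}}}{11}}$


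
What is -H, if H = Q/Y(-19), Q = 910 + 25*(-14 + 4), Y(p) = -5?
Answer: 132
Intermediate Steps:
Q = 660 (Q = 910 + 25*(-10) = 910 - 250 = 660)
H = -132 (H = 660/(-5) = 660*(-⅕) = -132)
-H = -1*(-132) = 132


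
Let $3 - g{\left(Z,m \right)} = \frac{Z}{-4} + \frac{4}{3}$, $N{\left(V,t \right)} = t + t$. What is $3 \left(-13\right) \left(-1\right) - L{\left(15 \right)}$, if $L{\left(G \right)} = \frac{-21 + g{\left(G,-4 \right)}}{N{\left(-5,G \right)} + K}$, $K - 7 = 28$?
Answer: $\frac{30607}{780} \approx 39.24$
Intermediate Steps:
$K = 35$ ($K = 7 + 28 = 35$)
$N{\left(V,t \right)} = 2 t$
$g{\left(Z,m \right)} = \frac{5}{3} + \frac{Z}{4}$ ($g{\left(Z,m \right)} = 3 - \left(\frac{Z}{-4} + \frac{4}{3}\right) = 3 - \left(Z \left(- \frac{1}{4}\right) + 4 \cdot \frac{1}{3}\right) = 3 - \left(- \frac{Z}{4} + \frac{4}{3}\right) = 3 - \left(\frac{4}{3} - \frac{Z}{4}\right) = 3 + \left(- \frac{4}{3} + \frac{Z}{4}\right) = \frac{5}{3} + \frac{Z}{4}$)
$L{\left(G \right)} = \frac{- \frac{58}{3} + \frac{G}{4}}{35 + 2 G}$ ($L{\left(G \right)} = \frac{-21 + \left(\frac{5}{3} + \frac{G}{4}\right)}{2 G + 35} = \frac{- \frac{58}{3} + \frac{G}{4}}{35 + 2 G}$)
$3 \left(-13\right) \left(-1\right) - L{\left(15 \right)} = 3 \left(-13\right) \left(-1\right) - \frac{-232 + 3 \cdot 15}{12 \left(35 + 2 \cdot 15\right)} = \left(-39\right) \left(-1\right) - \frac{-232 + 45}{12 \left(35 + 30\right)} = 39 - \frac{1}{12} \cdot \frac{1}{65} \left(-187\right) = 39 - - \frac{187}{780} = 39 + \frac{187}{780} = \frac{30607}{780}$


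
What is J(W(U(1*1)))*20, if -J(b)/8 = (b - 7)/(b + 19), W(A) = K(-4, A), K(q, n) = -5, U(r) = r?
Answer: 960/7 ≈ 137.14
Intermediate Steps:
W(A) = -5
J(b) = -8*(-7 + b)/(19 + b) (J(b) = -8*(b - 7)/(b + 19) = -8*(-7 + b)/(19 + b))
J(W(U(1*1)))*20 = (8*(7 - 1*(-5))/(19 - 5))*20 = (8*(7 + 5)/14)*20 = (8*(1/14)*12)*20 = (48/7)*20 = 960/7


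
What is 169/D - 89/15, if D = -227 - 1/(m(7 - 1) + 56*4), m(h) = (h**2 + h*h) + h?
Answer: -1373393/205665 ≈ -6.6778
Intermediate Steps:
m(h) = h + 2*h**2 (m(h) = (h**2 + h**2) + h = 2*h**2 + h = h + 2*h**2)
D = -68555/302 (D = -227 - 1/((7 - 1)*(1 + 2*(7 - 1)) + 56*4) = -227 - 1/(6*(1 + 2*6) + 224) = -227 - 1/(6*(1 + 12) + 224) = -227 - 1/(6*13 + 224) = -227 - 1/(78 + 224) = -227 - 1/302 = -68555/302 ≈ -227.00)
169/D - 89/15 = 169/(-68555/302) - 89/15 = 169*(-302/68555) - 89*1/15 = -51038/68555 - 89/15 = -1373393/205665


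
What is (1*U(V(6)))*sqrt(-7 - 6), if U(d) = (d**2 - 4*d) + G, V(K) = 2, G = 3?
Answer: -I*sqrt(13) ≈ -3.6056*I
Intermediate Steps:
U(d) = 3 + d**2 - 4*d (U(d) = (d**2 - 4*d) + 3 = 3 + d**2 - 4*d)
(1*U(V(6)))*sqrt(-7 - 6) = (1*(3 + 2**2 - 4*2))*sqrt(-7 - 6) = (1*(3 + 4 - 8))*sqrt(-13) = (1*(-1))*(I*sqrt(13)) = -I*sqrt(13)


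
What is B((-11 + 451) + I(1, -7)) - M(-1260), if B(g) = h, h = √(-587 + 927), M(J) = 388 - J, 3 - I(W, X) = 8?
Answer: -1648 + 2*√85 ≈ -1629.6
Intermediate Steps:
I(W, X) = -5 (I(W, X) = 3 - 1*8 = 3 - 8 = -5)
h = 2*√85 (h = √340 = 2*√85 ≈ 18.439)
B(g) = 2*√85
B((-11 + 451) + I(1, -7)) - M(-1260) = 2*√85 - (388 - 1*(-1260)) = 2*√85 - (388 + 1260) = 2*√85 - 1*1648 = 2*√85 - 1648 = -1648 + 2*√85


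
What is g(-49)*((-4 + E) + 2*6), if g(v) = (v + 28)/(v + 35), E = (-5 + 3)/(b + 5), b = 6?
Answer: 129/11 ≈ 11.727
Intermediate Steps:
E = -2/11 (E = (-5 + 3)/(6 + 5) = -2/11 ≈ -0.18182)
g(v) = (28 + v)/(35 + v)
g(-49)*((-4 + E) + 2*6) = ((28 - 49)/(35 - 49))*((-4 - 2/11) + 2*6) = (-21/(-14))*(-46/11 + 12) = -1/14*(-21)*(86/11) = (3/2)*(86/11) = 129/11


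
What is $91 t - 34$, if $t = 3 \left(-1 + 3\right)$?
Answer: $512$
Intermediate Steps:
$t = 6$ ($t = 3 \cdot 2 = 6$)
$91 t - 34 = 91 \cdot 6 - 34 = 546 - 34 = 512$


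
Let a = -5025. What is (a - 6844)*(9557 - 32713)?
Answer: 274838564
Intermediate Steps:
(a - 6844)*(9557 - 32713) = (-5025 - 6844)*(9557 - 32713) = -11869*(-23156) = 274838564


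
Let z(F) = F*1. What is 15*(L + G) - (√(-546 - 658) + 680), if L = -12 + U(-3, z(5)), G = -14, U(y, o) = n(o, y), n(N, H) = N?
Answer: -995 - 2*I*√301 ≈ -995.0 - 34.699*I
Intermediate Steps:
z(F) = F
U(y, o) = o
L = -7 (L = -12 + 5 = -7)
15*(L + G) - (√(-546 - 658) + 680) = 15*(-7 - 14) - (√(-546 - 658) + 680) = 15*(-21) - (√(-1204) + 680) = -315 - (2*I*√301 + 680) = -315 - (680 + 2*I*√301) = -315 + (-680 - 2*I*√301) = -995 - 2*I*√301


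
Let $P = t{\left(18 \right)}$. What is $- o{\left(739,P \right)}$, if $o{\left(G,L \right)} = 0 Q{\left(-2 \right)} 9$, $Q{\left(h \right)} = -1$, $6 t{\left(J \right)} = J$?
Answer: $0$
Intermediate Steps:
$t{\left(J \right)} = \frac{J}{6}$
$P = 3$ ($P = \frac{1}{6} \cdot 18 = 3$)
$o{\left(G,L \right)} = 0$ ($o{\left(G,L \right)} = 0 \left(-1\right) 9 = 0 \cdot 9 = 0$)
$- o{\left(739,P \right)} = \left(-1\right) 0 = 0$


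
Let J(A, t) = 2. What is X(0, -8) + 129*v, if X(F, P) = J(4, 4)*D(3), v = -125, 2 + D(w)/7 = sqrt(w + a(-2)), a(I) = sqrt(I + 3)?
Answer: -16125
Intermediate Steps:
a(I) = sqrt(3 + I)
D(w) = -14 + 7*sqrt(1 + w) (D(w) = -14 + 7*sqrt(w + sqrt(3 - 2)) = -14 + 7*sqrt(w + sqrt(1)) = -14 + 7*sqrt(w + 1) = -14 + 7*sqrt(1 + w))
X(F, P) = 0 (X(F, P) = 2*(-14 + 7*sqrt(1 + 3)) = 2*(-14 + 7*sqrt(4)) = 2*(-14 + 7*2) = 2*(-14 + 14) = 2*0 = 0)
X(0, -8) + 129*v = 0 + 129*(-125) = 0 - 16125 = -16125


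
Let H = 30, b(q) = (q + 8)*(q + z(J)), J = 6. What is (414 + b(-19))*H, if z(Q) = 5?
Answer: 17040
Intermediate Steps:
b(q) = (5 + q)*(8 + q) (b(q) = (q + 8)*(q + 5) = (8 + q)*(5 + q) = (5 + q)*(8 + q))
(414 + b(-19))*H = (414 + (40 + (-19)**2 + 13*(-19)))*30 = (414 + (40 + 361 - 247))*30 = (414 + 154)*30 = 568*30 = 17040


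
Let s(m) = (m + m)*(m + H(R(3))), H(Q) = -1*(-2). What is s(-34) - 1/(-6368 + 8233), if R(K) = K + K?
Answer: 4058239/1865 ≈ 2176.0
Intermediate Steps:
R(K) = 2*K
H(Q) = 2
s(m) = 2*m*(2 + m) (s(m) = (m + m)*(m + 2) = (2*m)*(2 + m) = 2*m*(2 + m))
s(-34) - 1/(-6368 + 8233) = 2*(-34)*(2 - 34) - 1/(-6368 + 8233) = 2*(-34)*(-32) - 1/1865 = 2176 - 1*1/1865 = 2176 - 1/1865 = 4058239/1865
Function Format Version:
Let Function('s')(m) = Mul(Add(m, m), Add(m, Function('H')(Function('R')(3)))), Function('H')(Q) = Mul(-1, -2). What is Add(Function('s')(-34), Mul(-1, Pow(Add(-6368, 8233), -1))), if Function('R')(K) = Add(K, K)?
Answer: Rational(4058239, 1865) ≈ 2176.0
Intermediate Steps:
Function('R')(K) = Mul(2, K)
Function('H')(Q) = 2
Function('s')(m) = Mul(2, m, Add(2, m)) (Function('s')(m) = Mul(Add(m, m), Add(m, 2)) = Mul(Mul(2, m), Add(2, m)) = Mul(2, m, Add(2, m)))
Add(Function('s')(-34), Mul(-1, Pow(Add(-6368, 8233), -1))) = Add(Mul(2, -34, Add(2, -34)), Mul(-1, Pow(Add(-6368, 8233), -1))) = Add(Mul(2, -34, -32), Mul(-1, Pow(1865, -1))) = Add(2176, Mul(-1, Rational(1, 1865))) = Add(2176, Rational(-1, 1865)) = Rational(4058239, 1865)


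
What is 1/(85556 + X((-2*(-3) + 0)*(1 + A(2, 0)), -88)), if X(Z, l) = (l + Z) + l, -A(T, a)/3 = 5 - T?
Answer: 1/85332 ≈ 1.1719e-5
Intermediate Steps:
A(T, a) = -15 + 3*T (A(T, a) = -3*(5 - T) = -15 + 3*T)
X(Z, l) = Z + 2*l (X(Z, l) = (Z + l) + l = Z + 2*l)
1/(85556 + X((-2*(-3) + 0)*(1 + A(2, 0)), -88)) = 1/(85556 + ((-2*(-3) + 0)*(1 + (-15 + 3*2)) + 2*(-88))) = 1/(85556 + ((6 + 0)*(1 + (-15 + 6)) - 176)) = 1/(85556 + (6*(1 - 9) - 176)) = 1/(85556 + (6*(-8) - 176)) = 1/(85556 + (-48 - 176)) = 1/(85556 - 224) = 1/85332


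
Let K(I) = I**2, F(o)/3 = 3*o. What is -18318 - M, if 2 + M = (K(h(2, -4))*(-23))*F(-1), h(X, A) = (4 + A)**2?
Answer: -18316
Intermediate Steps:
F(o) = 9*o (F(o) = 3*(3*o) = 9*o)
M = -2 (M = -2 + (((4 - 4)**2)**2*(-23))*(9*(-1)) = -2 + ((0**2)**2*(-23))*(-9) = -2 + (0**2*(-23))*(-9) = -2 + (0*(-23))*(-9) = -2 + 0*(-9) = -2 + 0 = -2)
-18318 - M = -18318 - 1*(-2) = -18318 + 2 = -18316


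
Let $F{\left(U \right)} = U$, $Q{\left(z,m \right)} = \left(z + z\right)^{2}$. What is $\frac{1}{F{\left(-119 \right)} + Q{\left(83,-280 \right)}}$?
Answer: $\frac{1}{27437} \approx 3.6447 \cdot 10^{-5}$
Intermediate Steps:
$Q{\left(z,m \right)} = 4 z^{2}$ ($Q{\left(z,m \right)} = \left(2 z\right)^{2} = 4 z^{2}$)
$\frac{1}{F{\left(-119 \right)} + Q{\left(83,-280 \right)}} = \frac{1}{-119 + 4 \cdot 83^{2}} = \frac{1}{-119 + 4 \cdot 6889} = \frac{1}{-119 + 27556} = \frac{1}{27437}$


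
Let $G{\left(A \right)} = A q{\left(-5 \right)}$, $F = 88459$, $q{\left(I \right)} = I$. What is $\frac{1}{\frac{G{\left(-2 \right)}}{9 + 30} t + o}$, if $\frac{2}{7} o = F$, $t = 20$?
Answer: $\frac{78}{24149707} \approx 3.2299 \cdot 10^{-6}$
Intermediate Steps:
$o = \frac{619213}{2}$ ($o = \frac{7}{2} \cdot 88459 = \frac{619213}{2} \approx 3.0961 \cdot 10^{5}$)
$G{\left(A \right)} = - 5 A$ ($G{\left(A \right)} = A \left(-5\right) = - 5 A$)
$\frac{1}{\frac{G{\left(-2 \right)}}{9 + 30} t + o} = \frac{1}{\frac{\left(-5\right) \left(-2\right)}{9 + 30} \cdot 20 + \frac{619213}{2}} = \frac{1}{\frac{1}{39} \cdot 10 \cdot 20 + \frac{619213}{2}} = \frac{1}{\frac{10}{39} \cdot 20 + \frac{619213}{2}} = \frac{1}{\frac{200}{39} + \frac{619213}{2}} = \frac{1}{\frac{24149707}{78}} = \frac{78}{24149707}$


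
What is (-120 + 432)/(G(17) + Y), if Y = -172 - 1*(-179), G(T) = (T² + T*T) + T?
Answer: 156/301 ≈ 0.51827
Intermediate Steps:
G(T) = T + 2*T² (G(T) = (T² + T²) + T = 2*T² + T = T + 2*T²)
Y = 7 (Y = -172 + 179 = 7)
(-120 + 432)/(G(17) + Y) = (-120 + 432)/(17*(1 + 2*17) + 7) = 312/(17*(1 + 34) + 7) = 312/(17*35 + 7) = 312/(595 + 7) = 312/602 = 312*(1/602) = 156/301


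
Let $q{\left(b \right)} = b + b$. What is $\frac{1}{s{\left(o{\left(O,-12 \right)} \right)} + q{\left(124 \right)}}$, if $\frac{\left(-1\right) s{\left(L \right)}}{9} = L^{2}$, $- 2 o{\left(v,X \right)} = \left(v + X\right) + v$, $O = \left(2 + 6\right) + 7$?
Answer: $- \frac{1}{481} \approx -0.002079$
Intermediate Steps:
$O = 15$ ($O = 8 + 7 = 15$)
$o{\left(v,X \right)} = - v - \frac{X}{2}$ ($o{\left(v,X \right)} = - \frac{\left(v + X\right) + v}{2} = - \frac{\left(X + v\right) + v}{2} = - \frac{X + 2 v}{2} = - v - \frac{X}{2}$)
$q{\left(b \right)} = 2 b$
$s{\left(L \right)} = - 9 L^{2}$
$\frac{1}{s{\left(o{\left(O,-12 \right)} \right)} + q{\left(124 \right)}} = \frac{1}{- 9 \left(\left(-1\right) 15 - -6\right)^{2} + 2 \cdot 124} = \frac{1}{- 9 \left(-15 + 6\right)^{2} + 248} = \frac{1}{- 9 \left(-9\right)^{2} + 248} = \frac{1}{\left(-9\right) 81 + 248} = \frac{1}{-729 + 248} = \frac{1}{-481} = - \frac{1}{481}$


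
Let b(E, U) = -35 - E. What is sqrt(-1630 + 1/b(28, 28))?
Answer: I*sqrt(718837)/21 ≈ 40.373*I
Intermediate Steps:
sqrt(-1630 + 1/b(28, 28)) = sqrt(-1630 + 1/(-35 - 1*28)) = sqrt(-1630 + 1/(-35 - 28)) = sqrt(-1630 + 1/(-63)) = sqrt(-1630 - 1/63) = sqrt(-102691/63) = I*sqrt(718837)/21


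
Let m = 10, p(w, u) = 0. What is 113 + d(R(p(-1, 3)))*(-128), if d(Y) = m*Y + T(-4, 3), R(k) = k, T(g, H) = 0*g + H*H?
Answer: -1039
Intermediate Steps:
T(g, H) = H² (T(g, H) = 0 + H² = H²)
d(Y) = 9 + 10*Y (d(Y) = 10*Y + 3² = 10*Y + 9 = 9 + 10*Y)
113 + d(R(p(-1, 3)))*(-128) = 113 + (9 + 10*0)*(-128) = 113 + (9 + 0)*(-128) = 113 + 9*(-128) = 113 - 1152 = -1039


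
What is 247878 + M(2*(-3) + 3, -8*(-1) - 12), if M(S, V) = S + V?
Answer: 247871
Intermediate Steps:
247878 + M(2*(-3) + 3, -8*(-1) - 12) = 247878 + ((2*(-3) + 3) + (-8*(-1) - 12)) = 247878 + ((-6 + 3) + (8 - 12)) = 247878 + (-3 - 4) = 247878 - 7 = 247871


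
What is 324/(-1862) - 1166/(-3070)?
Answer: 294103/1429085 ≈ 0.20580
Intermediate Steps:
324/(-1862) - 1166/(-3070) = 324*(-1/1862) - 1166*(-1/3070) = -162/931 + 583/1535 = 294103/1429085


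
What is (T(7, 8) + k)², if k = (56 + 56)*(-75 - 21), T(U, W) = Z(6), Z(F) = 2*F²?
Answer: 114062400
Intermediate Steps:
T(U, W) = 72 (T(U, W) = 2*6² = 2*36 = 72)
k = -10752 (k = 112*(-96) = -10752)
(T(7, 8) + k)² = (72 - 10752)² = (-10680)² = 114062400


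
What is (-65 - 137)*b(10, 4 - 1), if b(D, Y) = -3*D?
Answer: 6060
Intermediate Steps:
(-65 - 137)*b(10, 4 - 1) = (-65 - 137)*(-3*10) = -202*(-30) = 6060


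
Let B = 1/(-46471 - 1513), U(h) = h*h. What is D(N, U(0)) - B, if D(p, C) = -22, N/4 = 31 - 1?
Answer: -1055647/47984 ≈ -22.000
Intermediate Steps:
N = 120 (N = 4*(31 - 1) = 4*30 = 120)
U(h) = h**2
B = -1/47984 (B = 1/(-47984) = -1/47984 ≈ -2.0840e-5)
D(N, U(0)) - B = -22 - 1*(-1/47984) = -22 + 1/47984 = -1055647/47984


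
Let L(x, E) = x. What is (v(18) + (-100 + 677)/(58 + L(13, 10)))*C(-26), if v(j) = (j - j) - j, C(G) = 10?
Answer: -7010/71 ≈ -98.732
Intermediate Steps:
v(j) = -j (v(j) = 0 - j = -j)
(v(18) + (-100 + 677)/(58 + L(13, 10)))*C(-26) = (-1*18 + (-100 + 677)/(58 + 13))*10 = (-18 + 577/71)*10 = -701/71*10 = -7010/71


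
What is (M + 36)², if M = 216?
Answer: 63504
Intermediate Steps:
(M + 36)² = (216 + 36)² = 252² = 63504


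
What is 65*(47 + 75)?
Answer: 7930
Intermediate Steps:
65*(47 + 75) = 65*122 = 7930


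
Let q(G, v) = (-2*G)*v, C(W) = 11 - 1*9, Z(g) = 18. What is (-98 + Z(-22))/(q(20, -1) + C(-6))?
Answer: -40/21 ≈ -1.9048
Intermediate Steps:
C(W) = 2 (C(W) = 11 - 9 = 2)
q(G, v) = -2*G*v
(-98 + Z(-22))/(q(20, -1) + C(-6)) = (-98 + 18)/(-2*20*(-1) + 2) = -80/(40 + 2) = -80/42 = -80*1/42 = -40/21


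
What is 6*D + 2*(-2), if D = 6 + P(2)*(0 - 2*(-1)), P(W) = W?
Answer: 56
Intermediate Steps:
D = 10 (D = 6 + 2*(0 - 2*(-1)) = 6 + 2*(0 + 2) = 6 + 2*2 = 6 + 4 = 10)
6*D + 2*(-2) = 6*10 + 2*(-2) = 60 - 4 = 56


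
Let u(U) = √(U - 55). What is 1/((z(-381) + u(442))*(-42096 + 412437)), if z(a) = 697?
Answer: 697/179771668902 - √43/59923889634 ≈ 3.7677e-9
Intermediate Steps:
u(U) = √(-55 + U)
1/((z(-381) + u(442))*(-42096 + 412437)) = 1/((697 + √(-55 + 442))*(-42096 + 412437)) = 1/((697 + √387)*370341) = 1/((697 + 3*√43)*370341) = 1/(258127677 + 1111023*√43)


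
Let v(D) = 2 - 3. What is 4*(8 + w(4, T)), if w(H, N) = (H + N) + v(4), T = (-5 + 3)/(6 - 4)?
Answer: 40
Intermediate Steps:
v(D) = -1
T = -1 (T = -2/2 = -2*1/2 = -1)
w(H, N) = -1 + H + N (w(H, N) = (H + N) - 1 = -1 + H + N)
4*(8 + w(4, T)) = 4*(8 + (-1 + 4 - 1)) = 4*(8 + 2) = 4*10 = 40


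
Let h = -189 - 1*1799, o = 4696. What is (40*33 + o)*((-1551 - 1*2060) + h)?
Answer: -33683584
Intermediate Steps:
h = -1988 (h = -189 - 1799 = -1988)
(40*33 + o)*((-1551 - 1*2060) + h) = (40*33 + 4696)*((-1551 - 1*2060) - 1988) = (1320 + 4696)*((-1551 - 2060) - 1988) = 6016*(-3611 - 1988) = 6016*(-5599) = -33683584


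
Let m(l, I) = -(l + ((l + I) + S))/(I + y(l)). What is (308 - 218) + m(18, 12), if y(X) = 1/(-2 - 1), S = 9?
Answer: 2979/35 ≈ 85.114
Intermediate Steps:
y(X) = -⅓ (y(X) = 1/(-3) = -⅓)
m(l, I) = -(9 + I + 2*l)/(-⅓ + I) (m(l, I) = -(l + ((l + I) + 9))/(I - ⅓) = -(l + ((I + l) + 9))/(-⅓ + I) = -(l + (9 + I + l))/(-⅓ + I) = -(9 + I + 2*l)/(-⅓ + I))
(308 - 218) + m(18, 12) = (308 - 218) + 3*(-9 - 1*12 - 2*18)/(-1 + 3*12) = 90 + 3*(-9 - 12 - 36)/(-1 + 36) = 90 + 3*(-57)/35 = 90 + 3*(1/35)*(-57) = 90 - 171/35 = 2979/35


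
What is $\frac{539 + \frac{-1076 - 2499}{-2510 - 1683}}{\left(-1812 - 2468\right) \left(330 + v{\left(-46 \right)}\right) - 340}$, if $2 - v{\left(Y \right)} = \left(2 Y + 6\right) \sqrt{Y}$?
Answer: $- \frac{16086287613}{173009605026146} + \frac{10414832802 i \sqrt{46}}{432524012565365} \approx -9.2979 \cdot 10^{-5} + 0.00016331 i$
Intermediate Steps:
$v{\left(Y \right)} = 2 - \sqrt{Y} \left(6 + 2 Y\right)$ ($v{\left(Y \right)} = 2 - \left(2 Y + 6\right) \sqrt{Y} = 2 - \left(6 + 2 Y\right) \sqrt{Y} = 2 - \sqrt{Y} \left(6 + 2 Y\right)$)
$\frac{539 + \frac{-1076 - 2499}{-2510 - 1683}}{\left(-1812 - 2468\right) \left(330 + v{\left(-46 \right)}\right) - 340} = \frac{539 + \frac{-1076 - 2499}{-2510 - 1683}}{\left(-1812 - 2468\right) \left(330 - \left(-2 - 92 i \sqrt{46} + 6 i \sqrt{46}\right)\right) - 340} = \frac{539 - \frac{3575}{-4193}}{- 4280 \left(330 - \left(-2 + 6 i \sqrt{46} + 2 \left(-46\right) i \sqrt{46}\right)\right) - 340} = \frac{539 - - \frac{3575}{4193}}{- 4280 \left(330 + \left(2 - 6 i \sqrt{46} + 92 i \sqrt{46}\right)\right) - 340} = \frac{539 + \frac{3575}{4193}}{- 4280 \left(330 + \left(2 + 86 i \sqrt{46}\right)\right) - 340} = \frac{2263602}{4193 \left(- 4280 \left(332 + 86 i \sqrt{46}\right) - 340\right)} = \frac{2263602}{4193 \left(\left(-1420960 - 368080 i \sqrt{46}\right) - 340\right)} = \frac{2263602}{4193 \left(-1421300 - 368080 i \sqrt{46}\right)}$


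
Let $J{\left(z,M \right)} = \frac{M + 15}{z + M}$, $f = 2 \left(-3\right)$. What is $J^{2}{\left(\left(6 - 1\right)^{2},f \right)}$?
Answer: $\frac{81}{361} \approx 0.22438$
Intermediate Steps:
$f = -6$
$J{\left(z,M \right)} = \frac{15 + M}{M + z}$
$J^{2}{\left(\left(6 - 1\right)^{2},f \right)} = \left(\frac{15 - 6}{-6 + \left(6 - 1\right)^{2}}\right)^{2} = \left(\frac{1}{-6 + 5^{2}} \cdot 9\right)^{2} = \left(\frac{1}{-6 + 25} \cdot 9\right)^{2} = \left(\frac{1}{19} \cdot 9\right)^{2} = \left(\frac{9}{19}\right)^{2} = \frac{81}{361}$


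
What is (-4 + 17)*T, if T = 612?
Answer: 7956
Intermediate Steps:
(-4 + 17)*T = (-4 + 17)*612 = 13*612 = 7956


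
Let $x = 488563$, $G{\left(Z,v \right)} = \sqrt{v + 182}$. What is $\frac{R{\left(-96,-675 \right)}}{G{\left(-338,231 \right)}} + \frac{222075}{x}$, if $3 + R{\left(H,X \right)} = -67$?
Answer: $\frac{222075}{488563} - \frac{10 \sqrt{413}}{59} \approx -2.9899$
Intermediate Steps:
$R{\left(H,X \right)} = -70$ ($R{\left(H,X \right)} = -3 - 67 = -70$)
$G{\left(Z,v \right)} = \sqrt{182 + v}$
$\frac{R{\left(-96,-675 \right)}}{G{\left(-338,231 \right)}} + \frac{222075}{x} = - \frac{70}{\sqrt{182 + 231}} + \frac{222075}{488563} = - \frac{70}{\sqrt{413}} + 222075 \cdot \frac{1}{488563} = - 70 \frac{\sqrt{413}}{413} + \frac{222075}{488563} = - \frac{10 \sqrt{413}}{59} + \frac{222075}{488563} = \frac{222075}{488563} - \frac{10 \sqrt{413}}{59}$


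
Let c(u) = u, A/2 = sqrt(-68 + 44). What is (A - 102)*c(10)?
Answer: -1020 + 40*I*sqrt(6) ≈ -1020.0 + 97.98*I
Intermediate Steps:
A = 4*I*sqrt(6) (A = 2*sqrt(-68 + 44) = 2*sqrt(-24) = 2*(2*I*sqrt(6)) = 4*I*sqrt(6) ≈ 9.798*I)
(A - 102)*c(10) = (4*I*sqrt(6) - 102)*10 = (-102 + 4*I*sqrt(6))*10 = -1020 + 40*I*sqrt(6)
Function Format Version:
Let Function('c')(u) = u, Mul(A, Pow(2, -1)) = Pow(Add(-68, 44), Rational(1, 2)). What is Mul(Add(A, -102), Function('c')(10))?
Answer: Add(-1020, Mul(40, I, Pow(6, Rational(1, 2)))) ≈ Add(-1020.0, Mul(97.980, I))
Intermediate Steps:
A = Mul(4, I, Pow(6, Rational(1, 2))) (A = Mul(2, Pow(Add(-68, 44), Rational(1, 2))) = Mul(2, Pow(-24, Rational(1, 2))) = Mul(2, Mul(2, I, Pow(6, Rational(1, 2)))) = Mul(4, I, Pow(6, Rational(1, 2))) ≈ Mul(9.7980, I))
Mul(Add(A, -102), Function('c')(10)) = Mul(Add(Mul(4, I, Pow(6, Rational(1, 2))), -102), 10) = Mul(Add(-102, Mul(4, I, Pow(6, Rational(1, 2)))), 10) = Add(-1020, Mul(40, I, Pow(6, Rational(1, 2))))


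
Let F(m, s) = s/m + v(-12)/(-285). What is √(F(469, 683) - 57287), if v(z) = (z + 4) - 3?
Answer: 13*I*√6056105716185/133665 ≈ 239.34*I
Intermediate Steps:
v(z) = 1 + z (v(z) = (4 + z) - 3 = 1 + z)
F(m, s) = 11/285 + s/m (F(m, s) = s/m + (1 - 12)/(-285) = s/m - 11*(-1/285) = s/m + 11/285 = 11/285 + s/m)
√(F(469, 683) - 57287) = √((11/285 + 683/469) - 57287) = √(199814/133665 - 57287) = √(-7657067041/133665) = 13*I*√6056105716185/133665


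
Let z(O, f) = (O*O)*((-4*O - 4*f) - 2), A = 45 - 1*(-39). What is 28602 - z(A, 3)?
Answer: 2498202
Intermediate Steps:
A = 84 (A = 45 + 39 = 84)
z(O, f) = O²*(-2 - 4*O - 4*f)
28602 - z(A, 3) = 28602 - 84²*(-2 - 4*84 - 4*3) = 28602 - 7056*(-2 - 336 - 12) = 28602 - 7056*(-350) = 28602 - 1*(-2469600) = 28602 + 2469600 = 2498202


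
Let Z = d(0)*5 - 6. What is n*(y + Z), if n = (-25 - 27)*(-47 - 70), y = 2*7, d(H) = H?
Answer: 48672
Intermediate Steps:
y = 14
n = 6084 (n = -52*(-117) = 6084)
Z = -6 (Z = 0*5 - 6 = 0 - 6 = -6)
n*(y + Z) = 6084*(14 - 6) = 6084*8 = 48672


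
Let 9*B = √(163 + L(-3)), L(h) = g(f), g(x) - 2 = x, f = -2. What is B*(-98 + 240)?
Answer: 142*√163/9 ≈ 201.44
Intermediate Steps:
g(x) = 2 + x
L(h) = 0 (L(h) = 2 - 2 = 0)
B = √163/9 (B = √(163 + 0)/9 = √163/9 ≈ 1.4186)
B*(-98 + 240) = (√163/9)*(-98 + 240) = (√163/9)*142 = 142*√163/9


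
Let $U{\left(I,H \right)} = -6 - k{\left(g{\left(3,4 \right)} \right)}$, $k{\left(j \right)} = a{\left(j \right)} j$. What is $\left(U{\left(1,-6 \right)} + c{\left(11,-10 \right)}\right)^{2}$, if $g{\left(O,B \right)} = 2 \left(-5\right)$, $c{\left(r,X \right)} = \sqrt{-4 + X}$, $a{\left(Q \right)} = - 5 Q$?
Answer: $\left(494 + i \sqrt{14}\right)^{2} \approx 2.4402 \cdot 10^{5} + 3697.0 i$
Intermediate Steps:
$g{\left(O,B \right)} = -10$
$k{\left(j \right)} = - 5 j^{2}$ ($k{\left(j \right)} = - 5 j j = - 5 j^{2}$)
$U{\left(I,H \right)} = 494$ ($U{\left(I,H \right)} = -6 - - 5 \left(-10\right)^{2} = -6 - \left(-5\right) 100 = -6 - -500 = -6 + 500 = 494$)
$\left(U{\left(1,-6 \right)} + c{\left(11,-10 \right)}\right)^{2} = \left(494 + \sqrt{-4 - 10}\right)^{2} = \left(494 + \sqrt{-14}\right)^{2} = \left(494 + i \sqrt{14}\right)^{2}$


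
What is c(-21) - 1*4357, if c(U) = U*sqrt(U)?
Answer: -4357 - 21*I*sqrt(21) ≈ -4357.0 - 96.234*I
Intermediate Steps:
c(U) = U**(3/2)
c(-21) - 1*4357 = (-21)**(3/2) - 1*4357 = -21*I*sqrt(21) - 4357 = -4357 - 21*I*sqrt(21)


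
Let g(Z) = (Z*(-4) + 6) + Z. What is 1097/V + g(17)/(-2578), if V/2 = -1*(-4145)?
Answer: 800279/5342905 ≈ 0.14978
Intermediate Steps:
V = 8290 (V = 2*(-1*(-4145)) = 2*4145 = 8290)
g(Z) = 6 - 3*Z (g(Z) = (-4*Z + 6) + Z = (6 - 4*Z) + Z = 6 - 3*Z)
1097/V + g(17)/(-2578) = 1097/8290 + (6 - 3*17)/(-2578) = 1097*(1/8290) + (6 - 51)*(-1/2578) = 1097/8290 - 45*(-1/2578) = 1097/8290 + 45/2578 = 800279/5342905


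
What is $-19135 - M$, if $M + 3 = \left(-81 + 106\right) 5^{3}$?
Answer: $-22257$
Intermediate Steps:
$M = 3122$ ($M = -3 + \left(-81 + 106\right) 5^{3} = -3 + 25 \cdot 125 = -3 + 3125 = 3122$)
$-19135 - M = -19135 - 3122 = -22257$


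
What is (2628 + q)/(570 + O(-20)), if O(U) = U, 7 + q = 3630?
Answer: 6251/550 ≈ 11.365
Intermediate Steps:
q = 3623 (q = -7 + 3630 = 3623)
(2628 + q)/(570 + O(-20)) = (2628 + 3623)/(570 - 20) = 6251/550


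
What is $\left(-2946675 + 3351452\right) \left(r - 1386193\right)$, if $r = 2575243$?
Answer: $481300091850$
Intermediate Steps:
$\left(-2946675 + 3351452\right) \left(r - 1386193\right) = \left(-2946675 + 3351452\right) \left(2575243 - 1386193\right) = 404777 \cdot 1189050 = 481300091850$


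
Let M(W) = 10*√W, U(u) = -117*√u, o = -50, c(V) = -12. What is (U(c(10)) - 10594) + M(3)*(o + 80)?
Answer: -10594 + √3*(300 - 234*I) ≈ -10074.0 - 405.3*I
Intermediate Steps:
(U(c(10)) - 10594) + M(3)*(o + 80) = (-234*I*√3 - 10594) + (10*√3)*(-50 + 80) = (-234*I*√3 - 10594) + (10*√3)*30 = (-234*I*√3 - 10594) + 300*√3 = (-10594 - 234*I*√3) + 300*√3 = -10594 + 300*√3 - 234*I*√3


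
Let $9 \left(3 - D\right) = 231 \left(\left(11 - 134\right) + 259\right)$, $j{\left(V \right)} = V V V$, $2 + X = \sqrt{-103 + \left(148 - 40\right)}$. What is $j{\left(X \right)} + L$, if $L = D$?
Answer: $- \frac{10577}{3} + 17 \sqrt{5} \approx -3487.7$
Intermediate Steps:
$X = -2 + \sqrt{5}$ ($X = -2 + \sqrt{-103 + \left(148 - 40\right)} = -2 + \sqrt{-103 + 108} = -2 + \sqrt{5} \approx 0.23607$)
$j{\left(V \right)} = V^{3}$ ($j{\left(V \right)} = V^{2} V = V^{3}$)
$D = - \frac{10463}{3}$ ($D = 3 - \frac{231 \left(\left(11 - 134\right) + 259\right)}{9} = 3 - \frac{231 \left(-123 + 259\right)}{9} = 3 - \frac{231 \cdot 136}{9} = 3 - \frac{10472}{3} = - \frac{10463}{3} \approx -3487.7$)
$L = - \frac{10463}{3} \approx -3487.7$
$j{\left(X \right)} + L = \left(-2 + \sqrt{5}\right)^{3} - \frac{10463}{3} = - \frac{10463}{3} + \left(-2 + \sqrt{5}\right)^{3}$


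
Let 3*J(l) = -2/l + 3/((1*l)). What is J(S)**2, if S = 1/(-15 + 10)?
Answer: 25/9 ≈ 2.7778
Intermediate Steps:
S = -1/5 (S = 1/(-5) = -1/5 ≈ -0.20000)
J(l) = 1/(3*l) (J(l) = (-2/l + 3/((1*l)))/3 = (-2/l + 3/l)/3 = 1/(3*l))
J(S)**2 = (1/(3*(-1/5)))**2 = ((1/3)*(-5))**2 = (-5/3)**2 = 25/9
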